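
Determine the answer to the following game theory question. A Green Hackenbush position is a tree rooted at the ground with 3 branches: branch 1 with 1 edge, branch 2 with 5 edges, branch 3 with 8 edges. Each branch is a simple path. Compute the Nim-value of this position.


The tree has 3 branches from the ground vertex.
In Green Hackenbush, the Nim-value of a simple path of length k is k.
Branch 1: length 1, Nim-value = 1
Branch 2: length 5, Nim-value = 5
Branch 3: length 8, Nim-value = 8
Total Nim-value = XOR of all branch values:
0 XOR 1 = 1
1 XOR 5 = 4
4 XOR 8 = 12
Nim-value of the tree = 12

12


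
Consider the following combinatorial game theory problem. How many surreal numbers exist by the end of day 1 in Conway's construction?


Day 0: {|} = 0 is born. Count = 1.
Day n: the number of surreal numbers born by day n is 2^(n+1) - 1.
By day 0: 2^1 - 1 = 1
By day 1: 2^2 - 1 = 3
By day 1: 3 surreal numbers.

3


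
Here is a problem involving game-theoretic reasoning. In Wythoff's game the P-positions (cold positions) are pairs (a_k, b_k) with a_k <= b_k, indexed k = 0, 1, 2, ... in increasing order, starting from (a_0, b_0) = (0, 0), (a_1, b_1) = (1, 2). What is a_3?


By Wythoff's theorem, a_k = floor(k * phi) and b_k = floor(k * phi^2) = a_k + k, where phi = (1 + sqrt(5))/2 is the golden ratio.
phi = (1 + sqrt(5))/2 = 1.618034
k = 3
k * phi = 3 * 1.618034 = 4.854102
a_3 = floor(k * phi) = 4

4


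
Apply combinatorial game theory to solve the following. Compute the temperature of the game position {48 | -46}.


The game is {48 | -46}, a switch {a | b} with numbers a > b.
Cooling {a | b} by t gives {a - t | b + t}, which stops being hot when a - t = b + t, i.e. at t = (a - b)/2. So the temperature of a switch is (a - b)/2.
Temperature = (Left option - Right option) / 2
= (48 - (-46)) / 2
= 94 / 2
= 47

47


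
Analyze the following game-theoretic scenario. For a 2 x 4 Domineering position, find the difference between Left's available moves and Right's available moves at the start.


Board is 2 x 4 (rows x cols).
Left (vertical) placements: (rows-1) * cols = 1 * 4 = 4
Right (horizontal) placements: rows * (cols-1) = 2 * 3 = 6
Advantage = Left - Right = 4 - 6 = -2

-2


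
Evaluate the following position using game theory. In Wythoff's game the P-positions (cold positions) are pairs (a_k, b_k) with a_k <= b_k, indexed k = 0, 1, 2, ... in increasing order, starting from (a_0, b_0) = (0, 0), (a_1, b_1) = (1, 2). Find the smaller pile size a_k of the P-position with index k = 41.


By Wythoff's theorem, a_k = floor(k * phi) and b_k = floor(k * phi^2) = a_k + k, where phi = (1 + sqrt(5))/2 is the golden ratio.
phi = (1 + sqrt(5))/2 = 1.618034
k = 41
k * phi = 41 * 1.618034 = 66.339394
a_41 = floor(k * phi) = 66

66


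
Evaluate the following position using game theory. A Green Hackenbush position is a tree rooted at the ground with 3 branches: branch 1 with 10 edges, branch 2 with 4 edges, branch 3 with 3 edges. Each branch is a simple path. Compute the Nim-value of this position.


The tree has 3 branches from the ground vertex.
In Green Hackenbush, the Nim-value of a simple path of length k is k.
Branch 1: length 10, Nim-value = 10
Branch 2: length 4, Nim-value = 4
Branch 3: length 3, Nim-value = 3
Total Nim-value = XOR of all branch values:
0 XOR 10 = 10
10 XOR 4 = 14
14 XOR 3 = 13
Nim-value of the tree = 13

13


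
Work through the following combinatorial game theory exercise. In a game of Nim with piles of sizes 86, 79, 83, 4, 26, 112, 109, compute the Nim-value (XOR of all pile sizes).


We need the XOR (exclusive or) of all pile sizes.
After XOR-ing pile 1 (size 86): 0 XOR 86 = 86
After XOR-ing pile 2 (size 79): 86 XOR 79 = 25
After XOR-ing pile 3 (size 83): 25 XOR 83 = 74
After XOR-ing pile 4 (size 4): 74 XOR 4 = 78
After XOR-ing pile 5 (size 26): 78 XOR 26 = 84
After XOR-ing pile 6 (size 112): 84 XOR 112 = 36
After XOR-ing pile 7 (size 109): 36 XOR 109 = 73
The Nim-value of this position is 73.

73


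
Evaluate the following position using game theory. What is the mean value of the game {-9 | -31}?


Game = {-9 | -31}, a switch {a | b} with numbers a > b.
Its thermograph has left wall a - t and right wall b + t, which meet at t = (a - b)/2, where both equal (a + b)/2. So the mast (mean value) is at (a + b)/2.
Mean = (-9 + (-31))/2 = -40/2 = -20

-20


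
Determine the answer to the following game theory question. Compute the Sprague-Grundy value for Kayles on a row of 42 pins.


Kayles: a move removes 1 or 2 adjacent pins from a contiguous row.
Removing pins from a row of k leaves two independent rows (a, b) with a + b = k - 1 (one pin) or a + b = k - 2 (two pins); an end removal gives a = 0.
By Sprague-Grundy, G(k) = mex{ G(a) XOR G(b) } over all these splits. G(0) = 0.
G(1): splits (0,0):0^0=0 -> mex({0}) = 1
G(2): splits (0,1):0^1=1 (0,0):0^0=0 -> mex({0, 1}) = 2
G(3): splits (0,2):0^2=2 (1,1):1^1=0 (0,1):0^1=1 -> mex({0, 1, 2}) = 3
G(4): splits (0,3):0^3=3 (1,2):1^2=3 (0,2):0^2=2 (1,1):1^1=0 -> mex({0, 2, 3}) = 1
G(5): splits (0,4):0^1=1 (1,3):1^3=2 (2,2):2^2=0 (0,3):0^3=3 (1,2):1^2=3 -> mex({0, 1, 2, 3}) = 4
G(6) = mex({0, 1, 2, 4}) = 3
G(7) = mex({0, 1, 3, 4, 5}) = 2
G(8) = mex({0, 2, 3, 5, 6}) = 1
G(9) = mex({0, 1, 2, 3, 6, 7}) = 4
G(10) = mex({0, 1, 3, 4, 5, 7}) = 2
G(11) = mex({0, 1, 2, 3, 4, 5}) = 6
G(12) = mex({0, 1, 2, 3, 5, 6, 7}) = 4
G(13) = mex({0, 2, 3, 4, 6, 7}) = 1
G(14) = mex({0, 1, 4, 5, 6, 7}) = 2
G(15) = mex({0, 1, 2, 3, 4, 5, 6}) = 7
G(16) = mex({0, 2, 3, 5, 6, 7}) = 1
G(17) = mex({0, 1, 2, 3, 5, 6, 7}) = 4
G(18) = mex({0, 1, 2, 4, 5, 6}) = 3
G(19) = mex({0, 1, 3, 4, 5, 7}) = 2
G(20) = mex({0, 2, 3, 4, 5, 6, 7}) = 1
G(21) = mex({0, 1, 2, 3, 5, 6, 7}) = 4
G(22) = mex({0, 1, 2, 3, 4, 5, 7}) = 6
G(23) = mex({0, 1, 2, 3, 4, 5, 6}) = 7
G(24) = mex({0, 1, 2, 3, 5, 6, 7}) = 4
G(25) = mex({0, 2, 3, 4, 6, 7}) = 1
G(26) = mex({0, 1, 3, 4, 5, 6, 7}) = 2
G(27) = mex({0, 1, 2, 3, 4, 5, 6, 7}) = 8
G(28) = mex({0, 1, 2, 3, 4, 6, 7, 8}) = 5
G(29) = mex({0, 1, 2, 3, 5, 6, 7, 8, 9}) = 4
G(30) = mex({0, 1, 2, 3, 4, 5, 6, 9, 10}) = 7
G(31) = mex({0, 1, 3, 4, 5, 7, 10, 11}) = 2
G(32) = mex({0, 2, 3, 4, 5, 6, 7, 9, 11}) = 1
G(33) = mex({0, 1, 2, 3, 4, 5, 6, 7, 9, 12}) = 8
G(34) = mex({0, 1, 2, 3, 4, 5, 7, 8, 11, 12}) = 6
G(35) = mex({0, 1, 2, 3, 4, 5, 6, 8, 9, 10, 11}) = 7
G(36) = mex({0, 1, 2, 3, 5, 6, 7, 9, 10}) = 4
G(37) = mex({0, 2, 3, 4, 6, 7, 9, 10, 11, 12}) = 1
G(38) = mex({0, 1, 3, 4, 5, 6, 7, 9, 10, 11, 12}) = 2
G(39) = mex({0, 1, 2, 4, 5, 6, 7, 9, 10, 12, 14}) = 3
G(40) = mex({0, 2, 3, 4, 6, 7, 11, 12, 14}) = 1
G(41) = mex({0, 1, 2, 3, 5, 6, 7, 9, 10, 11, 12}) = 4
G(42) = mex({0, 1, 2, 3, 4, 5, 6, 9, 10}) = 7
Therefore G(42) = 7.

7


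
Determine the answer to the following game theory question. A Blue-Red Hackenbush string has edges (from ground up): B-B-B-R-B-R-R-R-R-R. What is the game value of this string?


Edges (from ground): B-B-B-R-B-R-R-R-R-R
By Berlekamp's sign-expansion rule, a Blue-Red Hackenbush stalk has the value of the surreal number whose sign sequence is the edge sequence with B -> + and R -> -.
Sign sequence: +++-+-----
Trace the sign expansion in the surreal number tree, starting from 0:
Edge 1: B (sign +) -> bounds (0, +inf), value = 1
Edge 2: B (sign +) -> bounds (1, +inf), value = 2
Edge 3: B (sign +) -> bounds (2, +inf), value = 3
Edge 4: R (sign -) -> bounds (2, 3), value = 5/2
Edge 5: B (sign +) -> bounds (5/2, 3), value = 11/4
Edge 6: R (sign -) -> bounds (5/2, 11/4), value = 21/8
Edge 7: R (sign -) -> bounds (5/2, 21/8), value = 41/16
Edge 8: R (sign -) -> bounds (5/2, 41/16), value = 81/32
Edge 9: R (sign -) -> bounds (5/2, 81/32), value = 161/64
Edge 10: R (sign -) -> bounds (5/2, 161/64), value = 321/128
Game value = 321/128

321/128


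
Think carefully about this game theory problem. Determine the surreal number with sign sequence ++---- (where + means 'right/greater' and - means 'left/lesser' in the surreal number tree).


Sign expansion: ++----
Rule: track bounds (lo, hi), initially (-inf, +inf). On '+', the current value becomes lo and we move to the simplest number in (value, hi): value + 1 if hi = +inf, otherwise the midpoint (value + hi)/2. On '-', the current value becomes hi and we move to value - 1 if lo = -inf, otherwise the midpoint (lo + value)/2.
Start at 0.
Step 1: sign = +, move right. Bounds: (0, +inf). Value = 1
Step 2: sign = +, move right. Bounds: (1, +inf). Value = 2
Step 3: sign = -, move left. Bounds: (1, 2). Value = 3/2
Step 4: sign = -, move left. Bounds: (1, 3/2). Value = 5/4
Step 5: sign = -, move left. Bounds: (1, 5/4). Value = 9/8
Step 6: sign = -, move left. Bounds: (1, 9/8). Value = 17/16
The surreal number with sign expansion ++---- is 17/16.

17/16


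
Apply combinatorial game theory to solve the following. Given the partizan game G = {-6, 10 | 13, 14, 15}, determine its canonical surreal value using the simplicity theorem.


Left options: {-6, 10}, max = 10
Right options: {13, 14, 15}, min = 13
All options are numbers and max(Left) < min(Right), so by the simplicity theorem the value is the simplest (earliest-born) number strictly between 10 and 13.
Integers 11 through 12 all lie strictly between 10 and 13.
Among integers, the simplest (lowest birthday = smallest |n|; 0 is born on day 0, +-n on day n) is 11.
No non-integer in the interval can be simpler: if x is a non-integer in the interval, then floor(x) or ceil(x) also lies in the interval (the interval contains an integer), and both are proper prefixes of x's sign expansion, i.e. born earlier. So the game value is 11.
Game value = 11

11


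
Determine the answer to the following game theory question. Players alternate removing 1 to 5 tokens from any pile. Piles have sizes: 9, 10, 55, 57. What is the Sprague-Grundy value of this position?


Subtraction set: {1, 2, 3, 4, 5}
For this subtraction set, G(n) = n mod 6 (period = max + 1 = 6).
Pile 1 (size 9): G(9) = 9 mod 6 = 3
Pile 2 (size 10): G(10) = 10 mod 6 = 4
Pile 3 (size 55): G(55) = 55 mod 6 = 1
Pile 4 (size 57): G(57) = 57 mod 6 = 3
Total Grundy value = XOR of all: 3 XOR 4 XOR 1 XOR 3 = 5

5


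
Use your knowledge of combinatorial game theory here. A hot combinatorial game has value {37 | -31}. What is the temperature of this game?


The game is {37 | -31}, a switch {a | b} with numbers a > b.
Cooling {a | b} by t gives {a - t | b + t}, which stops being hot when a - t = b + t, i.e. at t = (a - b)/2. So the temperature of a switch is (a - b)/2.
Temperature = (Left option - Right option) / 2
= (37 - (-31)) / 2
= 68 / 2
= 34

34


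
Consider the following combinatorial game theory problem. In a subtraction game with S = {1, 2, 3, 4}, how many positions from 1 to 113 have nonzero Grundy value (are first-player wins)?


Subtraction set S = {1, 2, 3, 4}, so G(n) = n mod 5.
G(n) = 0 when n is a multiple of 5.
Multiples of 5 in [1, 113]: 22
N-positions (nonzero Grundy) = 113 - 22 = 91

91


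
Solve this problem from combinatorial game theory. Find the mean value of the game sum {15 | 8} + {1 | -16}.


G1 = {15 | 8}, G2 = {1 | -16}
Each is a switch {a | b} with numbers a > b; its mean value is (a + b)/2, and mean value is additive over game sums: m(G1 + G2) = m(G1) + m(G2).
Mean of G1 = (15 + (8))/2 = 23/2 = 23/2
Mean of G2 = (1 + (-16))/2 = -15/2 = -15/2
Mean of G1 + G2 = 23/2 + -15/2 = 4

4


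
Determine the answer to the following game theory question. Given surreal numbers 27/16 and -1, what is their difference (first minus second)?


x = 27/16, y = -1
Converting to common denominator: 16
x = 27/16, y = -16/16
x - y = 27/16 - -1 = 43/16

43/16


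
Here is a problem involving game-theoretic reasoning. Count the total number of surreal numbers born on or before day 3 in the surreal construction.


Day 0: {|} = 0 is born. Count = 1.
Day n: the number of surreal numbers born by day n is 2^(n+1) - 1.
By day 0: 2^1 - 1 = 1
By day 1: 2^2 - 1 = 3
By day 2: 2^3 - 1 = 7
By day 3: 2^4 - 1 = 15
By day 3: 15 surreal numbers.

15


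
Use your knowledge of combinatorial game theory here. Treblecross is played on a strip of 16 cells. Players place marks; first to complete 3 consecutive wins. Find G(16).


Treblecross: place X on empty cells; 3-in-a-row wins.
Playing within two cells of an existing X lets the opponent win at once, so sensible play treats the cells i-2..i+2 around each X as dead. The player left with no safe cell loses, so this is a normal-play take-away game on strips of safe cells.
Placing X at cell i (0-indexed) of a strip of k safe cells leaves independent strips of sizes max(0, i-2) and max(0, k-i-3). Hence G(k) = mex{ G(max(0,i-2)) XOR G(max(0,k-i-3)) : 0 <= i < k }, with G(0) = 0.
G(1): splits (0,0):0^0=0 -> mex({0}) = 1
G(2): splits (0,0):0^0=0 -> mex({0}) = 1
G(3): splits (0,0):0^0=0 -> mex({0}) = 1
G(4): splits (0,1):0^1=1 (0,0):0^0=0 -> mex({0, 1}) = 2
G(5): splits (0,2):0^1=1 (0,1):0^1=1 (0,0):0^0=0 -> mex({0, 1}) = 2
G(6) = mex({1}) = 0
G(7) = mex({0, 1, 2}) = 3
G(8) = mex({0, 1, 2}) = 3
G(9) = mex({0, 2}) = 1
G(10) = mex({0, 2, 3}) = 1
G(11) = mex({0, 3}) = 1
G(12) = mex({1, 3}) = 0
G(13) = mex({0, 1, 2, 3}) = 4
G(14) = mex({0, 1, 2}) = 3
G(15) = mex({0, 1, 2}) = 3
G(16) = mex({0, 1, 2, 4}) = 3
Therefore G(16) = 3.

3


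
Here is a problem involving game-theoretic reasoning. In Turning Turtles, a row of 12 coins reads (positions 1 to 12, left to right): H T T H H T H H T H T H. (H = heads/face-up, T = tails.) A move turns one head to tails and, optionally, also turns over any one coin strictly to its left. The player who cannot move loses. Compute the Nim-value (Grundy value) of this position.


Coins: H T T H H T H H T H T H
Key fact: a single head at position k behaves exactly like a Nim heap of size k (turning it to T and optionally flipping a coin at j < k corresponds to moving the heap from k to j, or to 0), and heads combine as a disjunctive sum (two heads at the same place would cancel, matching j XOR j = 0). So the Nim-value is the XOR of the 1-indexed positions of the heads.
Face-up positions (1-indexed): [1, 4, 5, 7, 8, 10, 12]
XOR 0 with 1: 0 XOR 1 = 1
XOR 1 with 4: 1 XOR 4 = 5
XOR 5 with 5: 5 XOR 5 = 0
XOR 0 with 7: 0 XOR 7 = 7
XOR 7 with 8: 7 XOR 8 = 15
XOR 15 with 10: 15 XOR 10 = 5
XOR 5 with 12: 5 XOR 12 = 9
Nim-value = 9

9


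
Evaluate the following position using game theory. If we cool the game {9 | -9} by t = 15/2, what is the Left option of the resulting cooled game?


Original game: {9 | -9} (a switch {a | b} with a > b).
Cooling by t (for t below the temperature (a - b)/2 = 9) taxes each move by t: {a | b} cooled by t is {a - t | b + t}.
Cooling amount: t = 15/2
Cooled Left option: 9 - 15/2 = 3/2
Cooled Right option: -9 + 15/2 = -3/2
Cooled game: {3/2 | -3/2}
Left option = 3/2

3/2


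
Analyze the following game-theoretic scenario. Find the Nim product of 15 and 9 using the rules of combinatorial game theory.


Nim multiplication is bilinear over XOR: (u XOR v) * w = (u*w) XOR (v*w).
So we split each operand into its bit components and XOR the pairwise Nim products.
15 = 1 + 2 + 4 + 8 (as XOR of powers of 2).
9 = 1 + 8 (as XOR of powers of 2).
Using the standard Nim-product table on single bits:
  2*2 = 3,   2*4 = 8,   2*8 = 12,
  4*4 = 6,   4*8 = 11,  8*8 = 13,
and  1*x = x (identity), k*l = l*k (commutative).
Pairwise Nim products:
  1 * 1 = 1
  1 * 8 = 8
  2 * 1 = 2
  2 * 8 = 12
  4 * 1 = 4
  4 * 8 = 11
  8 * 1 = 8
  8 * 8 = 13
XOR them: 1 XOR 8 XOR 2 XOR 12 XOR 4 XOR 11 XOR 8 XOR 13 = 13.
Result: 15 * 9 = 13 (in Nim).

13


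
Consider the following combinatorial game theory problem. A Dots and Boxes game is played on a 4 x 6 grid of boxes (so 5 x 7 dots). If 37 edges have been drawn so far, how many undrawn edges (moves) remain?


Grid: 4 x 6 boxes, i.e. 5 rows and 7 columns of dots.
Horizontal edges: (rows + 1) * cols = 5 * 6 = 30
Vertical edges: rows * (cols + 1) = 4 * 7 = 28
Total edges: 30 + 28 = 58
Edges drawn: 37
Remaining: 58 - 37 = 21

21


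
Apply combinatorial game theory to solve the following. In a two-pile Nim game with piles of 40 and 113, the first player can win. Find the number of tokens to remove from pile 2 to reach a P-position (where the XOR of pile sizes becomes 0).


Piles: 40 and 113
Current XOR: 40 XOR 113 = 89 (non-zero, so this is an N-position).
To make the XOR zero, we need to find a move that balances the piles.
For pile 2 (size 113): target = 113 XOR 89 = 40
We reduce pile 2 from 113 to 40.
Tokens removed: 113 - 40 = 73
Verification: 40 XOR 40 = 0

73


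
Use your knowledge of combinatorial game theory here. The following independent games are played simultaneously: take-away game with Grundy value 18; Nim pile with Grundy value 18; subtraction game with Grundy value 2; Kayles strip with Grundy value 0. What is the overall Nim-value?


By the Sprague-Grundy theorem, the Grundy value of a sum of games is the XOR of individual Grundy values.
take-away game: Grundy value = 18. Running XOR: 0 XOR 18 = 18
Nim pile: Grundy value = 18. Running XOR: 18 XOR 18 = 0
subtraction game: Grundy value = 2. Running XOR: 0 XOR 2 = 2
Kayles strip: Grundy value = 0. Running XOR: 2 XOR 0 = 2
The combined Grundy value is 2.

2


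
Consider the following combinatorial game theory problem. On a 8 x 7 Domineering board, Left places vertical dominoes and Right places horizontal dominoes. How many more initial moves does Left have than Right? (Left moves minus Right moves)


Board is 8 x 7 (rows x cols).
Left (vertical) placements: (rows-1) * cols = 7 * 7 = 49
Right (horizontal) placements: rows * (cols-1) = 8 * 6 = 48
Advantage = Left - Right = 49 - 48 = 1

1


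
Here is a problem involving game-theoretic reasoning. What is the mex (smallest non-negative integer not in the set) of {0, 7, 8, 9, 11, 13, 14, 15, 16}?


Set = {0, 7, 8, 9, 11, 13, 14, 15, 16}
0 is in the set.
1 is NOT in the set. This is the mex.
mex = 1

1


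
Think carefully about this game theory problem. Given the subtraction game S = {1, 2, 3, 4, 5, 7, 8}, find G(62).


The subtraction set is S = {1, 2, 3, 4, 5, 7, 8}.
G(k) = mex{ G(k - s) : s in S, s <= k }. We compute iteratively: G(0) = 0.
G(1) = mex({0}) = 1
G(2) = mex({0, 1}) = 2
G(3) = mex({0, 1, 2}) = 3
G(4) = mex({0, 1, 2, 3}) = 4
G(5) = mex({0, 1, 2, 3, 4}) = 5
G(6) = mex({1, 2, 3, 4, 5}) = 0
G(7) = mex({0, 2, 3, 4, 5}) = 1
G(8) = mex({0, 1, 3, 4, 5}) = 2
G(9) = mex({0, 1, 2, 4, 5}) = 3
G(10) = mex({0, 1, 2, 3, 5}) = 4
G(11) = mex({0, 1, 2, 3, 4}) = 5
G(12) = mex({1, 2, 3, 4, 5}) = 0
G(13) = mex({0, 2, 3, 4, 5}) = 1
Observe that G(6)..G(13) = 0, 1, 2, 3, 4, 5, 0, 1 repeats G(0)..G(7) = 0, 1, 2, 3, 4, 5, 0, 1.
For k >= max(S) = 8, G(k) is determined by the previous 8 values G(k-8)..G(k-1); a window of 8 consecutive values has recurred shifted by 6, so by induction G(k + 6) = G(k) for all k >= 0: the sequence is periodic from the start with period 6.
One period: G(0..5) = 0, 1, 2, 3, 4, 5.
62 mod 6 = 2, so G(62) = G(2) = 2.

2


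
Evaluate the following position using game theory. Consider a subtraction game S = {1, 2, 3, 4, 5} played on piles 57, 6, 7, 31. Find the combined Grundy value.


Subtraction set: {1, 2, 3, 4, 5}
For this subtraction set, G(n) = n mod 6 (period = max + 1 = 6).
Pile 1 (size 57): G(57) = 57 mod 6 = 3
Pile 2 (size 6): G(6) = 6 mod 6 = 0
Pile 3 (size 7): G(7) = 7 mod 6 = 1
Pile 4 (size 31): G(31) = 31 mod 6 = 1
Total Grundy value = XOR of all: 3 XOR 0 XOR 1 XOR 1 = 3

3


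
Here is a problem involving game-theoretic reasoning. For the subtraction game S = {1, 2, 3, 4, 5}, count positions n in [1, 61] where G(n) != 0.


Subtraction set S = {1, 2, 3, 4, 5}, so G(n) = n mod 6.
G(n) = 0 when n is a multiple of 6.
Multiples of 6 in [1, 61]: 10
N-positions (nonzero Grundy) = 61 - 10 = 51

51


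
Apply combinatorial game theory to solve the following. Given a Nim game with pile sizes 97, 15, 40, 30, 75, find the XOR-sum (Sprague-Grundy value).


We need the XOR (exclusive or) of all pile sizes.
After XOR-ing pile 1 (size 97): 0 XOR 97 = 97
After XOR-ing pile 2 (size 15): 97 XOR 15 = 110
After XOR-ing pile 3 (size 40): 110 XOR 40 = 70
After XOR-ing pile 4 (size 30): 70 XOR 30 = 88
After XOR-ing pile 5 (size 75): 88 XOR 75 = 19
The Nim-value of this position is 19.

19


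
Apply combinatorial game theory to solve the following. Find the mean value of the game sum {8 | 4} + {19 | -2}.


G1 = {8 | 4}, G2 = {19 | -2}
Each is a switch {a | b} with numbers a > b; its mean value is (a + b)/2, and mean value is additive over game sums: m(G1 + G2) = m(G1) + m(G2).
Mean of G1 = (8 + (4))/2 = 12/2 = 6
Mean of G2 = (19 + (-2))/2 = 17/2 = 17/2
Mean of G1 + G2 = 6 + 17/2 = 29/2

29/2


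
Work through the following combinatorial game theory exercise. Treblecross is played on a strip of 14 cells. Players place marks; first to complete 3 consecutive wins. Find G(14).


Treblecross: place X on empty cells; 3-in-a-row wins.
Playing within two cells of an existing X lets the opponent win at once, so sensible play treats the cells i-2..i+2 around each X as dead. The player left with no safe cell loses, so this is a normal-play take-away game on strips of safe cells.
Placing X at cell i (0-indexed) of a strip of k safe cells leaves independent strips of sizes max(0, i-2) and max(0, k-i-3). Hence G(k) = mex{ G(max(0,i-2)) XOR G(max(0,k-i-3)) : 0 <= i < k }, with G(0) = 0.
G(1): splits (0,0):0^0=0 -> mex({0}) = 1
G(2): splits (0,0):0^0=0 -> mex({0}) = 1
G(3): splits (0,0):0^0=0 -> mex({0}) = 1
G(4): splits (0,1):0^1=1 (0,0):0^0=0 -> mex({0, 1}) = 2
G(5): splits (0,2):0^1=1 (0,1):0^1=1 (0,0):0^0=0 -> mex({0, 1}) = 2
G(6) = mex({1}) = 0
G(7) = mex({0, 1, 2}) = 3
G(8) = mex({0, 1, 2}) = 3
G(9) = mex({0, 2}) = 1
G(10) = mex({0, 2, 3}) = 1
G(11) = mex({0, 3}) = 1
G(12) = mex({1, 3}) = 0
G(13) = mex({0, 1, 2, 3}) = 4
G(14) = mex({0, 1, 2}) = 3
Therefore G(14) = 3.

3


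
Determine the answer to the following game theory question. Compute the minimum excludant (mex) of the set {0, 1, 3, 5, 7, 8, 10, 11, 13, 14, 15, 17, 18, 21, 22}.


Set = {0, 1, 3, 5, 7, 8, 10, 11, 13, 14, 15, 17, 18, 21, 22}
0 is in the set.
1 is in the set.
2 is NOT in the set. This is the mex.
mex = 2

2


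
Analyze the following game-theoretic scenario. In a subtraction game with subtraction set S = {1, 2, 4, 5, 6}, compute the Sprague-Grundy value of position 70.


The subtraction set is S = {1, 2, 4, 5, 6}.
G(k) = mex{ G(k - s) : s in S, s <= k }. We compute iteratively: G(0) = 0.
G(1) = mex({0}) = 1
G(2) = mex({0, 1}) = 2
G(3) = mex({1, 2}) = 0
G(4) = mex({0, 2}) = 1
G(5) = mex({0, 1}) = 2
G(6) = mex({0, 1, 2}) = 3
G(7) = mex({0, 1, 2, 3}) = 4
G(8) = mex({0, 1, 2, 3, 4}) = 5
G(9) = mex({0, 1, 2, 4, 5}) = 3
G(10) = mex({1, 2, 3, 5}) = 0
G(11) = mex({0, 2, 3, 4}) = 1
G(12) = mex({0, 1, 3, 4, 5}) = 2
G(13) = mex({1, 2, 3, 4, 5}) = 0
G(14) = mex({0, 2, 3, 5}) = 1
G(15) = mex({0, 1, 3}) = 2
Observe that G(10)..G(15) = 0, 1, 2, 0, 1, 2 repeats G(0)..G(5) = 0, 1, 2, 0, 1, 2.
For k >= max(S) = 6, G(k) is determined by the previous 6 values G(k-6)..G(k-1); a window of 6 consecutive values has recurred shifted by 10, so by induction G(k + 10) = G(k) for all k >= 0: the sequence is periodic from the start with period 10.
One period: G(0..9) = 0, 1, 2, 0, 1, 2, 3, 4, 5, 3.
70 mod 10 = 0, so G(70) = G(0) = 0.

0


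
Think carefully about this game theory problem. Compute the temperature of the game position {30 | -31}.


The game is {30 | -31}, a switch {a | b} with numbers a > b.
Cooling {a | b} by t gives {a - t | b + t}, which stops being hot when a - t = b + t, i.e. at t = (a - b)/2. So the temperature of a switch is (a - b)/2.
Temperature = (Left option - Right option) / 2
= (30 - (-31)) / 2
= 61 / 2
= 61/2

61/2


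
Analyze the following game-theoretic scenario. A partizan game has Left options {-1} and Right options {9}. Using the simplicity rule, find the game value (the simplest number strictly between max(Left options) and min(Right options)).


Left options: {-1}, max = -1
Right options: {9}, min = 9
All options are numbers and max(Left) < min(Right), so by the simplicity theorem the value is the simplest (earliest-born) number strictly between -1 and 9.
Integers 0 through 8 all lie strictly between -1 and 9.
Among integers, the simplest (lowest birthday = smallest |n|; 0 is born on day 0, +-n on day n) is 0.
No non-integer in the interval can be simpler: if x is a non-integer in the interval, then floor(x) or ceil(x) also lies in the interval (the interval contains an integer), and both are proper prefixes of x's sign expansion, i.e. born earlier. So the game value is 0.
Game value = 0

0


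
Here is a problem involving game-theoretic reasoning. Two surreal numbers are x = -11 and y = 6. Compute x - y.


x = -11, y = 6
x - y = -11 - 6 = -17

-17


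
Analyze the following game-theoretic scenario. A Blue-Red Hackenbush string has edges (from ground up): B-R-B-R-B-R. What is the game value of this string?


Edges (from ground): B-R-B-R-B-R
By Berlekamp's sign-expansion rule, a Blue-Red Hackenbush stalk has the value of the surreal number whose sign sequence is the edge sequence with B -> + and R -> -.
Sign sequence: +-+-+-
Trace the sign expansion in the surreal number tree, starting from 0:
Edge 1: B (sign +) -> bounds (0, +inf), value = 1
Edge 2: R (sign -) -> bounds (0, 1), value = 1/2
Edge 3: B (sign +) -> bounds (1/2, 1), value = 3/4
Edge 4: R (sign -) -> bounds (1/2, 3/4), value = 5/8
Edge 5: B (sign +) -> bounds (5/8, 3/4), value = 11/16
Edge 6: R (sign -) -> bounds (5/8, 11/16), value = 21/32
Game value = 21/32

21/32


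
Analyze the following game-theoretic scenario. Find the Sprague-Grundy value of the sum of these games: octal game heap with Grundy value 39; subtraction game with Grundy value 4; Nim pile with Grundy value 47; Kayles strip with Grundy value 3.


By the Sprague-Grundy theorem, the Grundy value of a sum of games is the XOR of individual Grundy values.
octal game heap: Grundy value = 39. Running XOR: 0 XOR 39 = 39
subtraction game: Grundy value = 4. Running XOR: 39 XOR 4 = 35
Nim pile: Grundy value = 47. Running XOR: 35 XOR 47 = 12
Kayles strip: Grundy value = 3. Running XOR: 12 XOR 3 = 15
The combined Grundy value is 15.

15


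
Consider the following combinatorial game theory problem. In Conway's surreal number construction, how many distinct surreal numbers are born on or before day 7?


Day 0: {|} = 0 is born. Count = 1.
Day n: the number of surreal numbers born by day n is 2^(n+1) - 1.
By day 0: 2^1 - 1 = 1
By day 1: 2^2 - 1 = 3
By day 2: 2^3 - 1 = 7
By day 3: 2^4 - 1 = 15
By day 4: 2^5 - 1 = 31
By day 5: 2^6 - 1 = 63
By day 6: 2^7 - 1 = 127
By day 7: 2^8 - 1 = 255
By day 7: 255 surreal numbers.

255


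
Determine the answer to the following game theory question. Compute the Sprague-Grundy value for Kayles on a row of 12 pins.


Kayles: a move removes 1 or 2 adjacent pins from a contiguous row.
Removing pins from a row of k leaves two independent rows (a, b) with a + b = k - 1 (one pin) or a + b = k - 2 (two pins); an end removal gives a = 0.
By Sprague-Grundy, G(k) = mex{ G(a) XOR G(b) } over all these splits. G(0) = 0.
G(1): splits (0,0):0^0=0 -> mex({0}) = 1
G(2): splits (0,1):0^1=1 (0,0):0^0=0 -> mex({0, 1}) = 2
G(3): splits (0,2):0^2=2 (1,1):1^1=0 (0,1):0^1=1 -> mex({0, 1, 2}) = 3
G(4): splits (0,3):0^3=3 (1,2):1^2=3 (0,2):0^2=2 (1,1):1^1=0 -> mex({0, 2, 3}) = 1
G(5): splits (0,4):0^1=1 (1,3):1^3=2 (2,2):2^2=0 (0,3):0^3=3 (1,2):1^2=3 -> mex({0, 1, 2, 3}) = 4
G(6) = mex({0, 1, 2, 4}) = 3
G(7) = mex({0, 1, 3, 4, 5}) = 2
G(8) = mex({0, 2, 3, 5, 6}) = 1
G(9) = mex({0, 1, 2, 3, 6, 7}) = 4
G(10) = mex({0, 1, 3, 4, 5, 7}) = 2
G(11) = mex({0, 1, 2, 3, 4, 5}) = 6
G(12) = mex({0, 1, 2, 3, 5, 6, 7}) = 4
Therefore G(12) = 4.

4


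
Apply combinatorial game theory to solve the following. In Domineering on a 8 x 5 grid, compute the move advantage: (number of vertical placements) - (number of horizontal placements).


Board is 8 x 5 (rows x cols).
Left (vertical) placements: (rows-1) * cols = 7 * 5 = 35
Right (horizontal) placements: rows * (cols-1) = 8 * 4 = 32
Advantage = Left - Right = 35 - 32 = 3

3


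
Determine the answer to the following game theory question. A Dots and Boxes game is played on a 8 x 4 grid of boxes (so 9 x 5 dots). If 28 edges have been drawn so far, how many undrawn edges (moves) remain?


Grid: 8 x 4 boxes, i.e. 9 rows and 5 columns of dots.
Horizontal edges: (rows + 1) * cols = 9 * 4 = 36
Vertical edges: rows * (cols + 1) = 8 * 5 = 40
Total edges: 36 + 40 = 76
Edges drawn: 28
Remaining: 76 - 28 = 48

48


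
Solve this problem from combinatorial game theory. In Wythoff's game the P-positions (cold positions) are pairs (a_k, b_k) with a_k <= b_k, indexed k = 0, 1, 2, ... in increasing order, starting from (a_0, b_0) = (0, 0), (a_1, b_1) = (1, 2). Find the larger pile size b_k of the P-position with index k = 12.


By Wythoff's theorem, a_k = floor(k * phi) and b_k = floor(k * phi^2) = a_k + k, where phi = (1 + sqrt(5))/2 is the golden ratio.
phi = (1 + sqrt(5))/2 = 1.618034
phi^2 = phi + 1 = 2.618034
k = 12
k * phi^2 = 12 * 2.618034 = 31.416408
b_12 = floor(k * phi^2) = 31 (check: a_12 + k = 19 + 12 = 31)

31


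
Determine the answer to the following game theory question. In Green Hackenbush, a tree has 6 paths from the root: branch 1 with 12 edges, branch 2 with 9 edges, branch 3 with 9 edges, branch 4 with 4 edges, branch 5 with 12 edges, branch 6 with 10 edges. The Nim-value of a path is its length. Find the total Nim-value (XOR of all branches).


The tree has 6 branches from the ground vertex.
In Green Hackenbush, the Nim-value of a simple path of length k is k.
Branch 1: length 12, Nim-value = 12
Branch 2: length 9, Nim-value = 9
Branch 3: length 9, Nim-value = 9
Branch 4: length 4, Nim-value = 4
Branch 5: length 12, Nim-value = 12
Branch 6: length 10, Nim-value = 10
Total Nim-value = XOR of all branch values:
0 XOR 12 = 12
12 XOR 9 = 5
5 XOR 9 = 12
12 XOR 4 = 8
8 XOR 12 = 4
4 XOR 10 = 14
Nim-value of the tree = 14

14


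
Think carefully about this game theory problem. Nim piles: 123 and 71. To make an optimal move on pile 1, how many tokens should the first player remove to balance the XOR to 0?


Piles: 123 and 71
Current XOR: 123 XOR 71 = 60 (non-zero, so this is an N-position).
To make the XOR zero, we need to find a move that balances the piles.
For pile 1 (size 123): target = 123 XOR 60 = 71
We reduce pile 1 from 123 to 71.
Tokens removed: 123 - 71 = 52
Verification: 71 XOR 71 = 0

52


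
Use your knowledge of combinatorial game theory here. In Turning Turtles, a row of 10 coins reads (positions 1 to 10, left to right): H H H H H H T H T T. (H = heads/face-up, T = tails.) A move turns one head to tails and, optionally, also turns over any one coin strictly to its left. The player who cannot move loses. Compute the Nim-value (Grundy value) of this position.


Coins: H H H H H H T H T T
Key fact: a single head at position k behaves exactly like a Nim heap of size k (turning it to T and optionally flipping a coin at j < k corresponds to moving the heap from k to j, or to 0), and heads combine as a disjunctive sum (two heads at the same place would cancel, matching j XOR j = 0). So the Nim-value is the XOR of the 1-indexed positions of the heads.
Face-up positions (1-indexed): [1, 2, 3, 4, 5, 6, 8]
XOR 0 with 1: 0 XOR 1 = 1
XOR 1 with 2: 1 XOR 2 = 3
XOR 3 with 3: 3 XOR 3 = 0
XOR 0 with 4: 0 XOR 4 = 4
XOR 4 with 5: 4 XOR 5 = 1
XOR 1 with 6: 1 XOR 6 = 7
XOR 7 with 8: 7 XOR 8 = 15
Nim-value = 15

15


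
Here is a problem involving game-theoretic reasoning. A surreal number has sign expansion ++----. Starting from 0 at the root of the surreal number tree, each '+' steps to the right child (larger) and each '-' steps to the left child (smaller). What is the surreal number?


Sign expansion: ++----
Rule: track bounds (lo, hi), initially (-inf, +inf). On '+', the current value becomes lo and we move to the simplest number in (value, hi): value + 1 if hi = +inf, otherwise the midpoint (value + hi)/2. On '-', the current value becomes hi and we move to value - 1 if lo = -inf, otherwise the midpoint (lo + value)/2.
Start at 0.
Step 1: sign = +, move right. Bounds: (0, +inf). Value = 1
Step 2: sign = +, move right. Bounds: (1, +inf). Value = 2
Step 3: sign = -, move left. Bounds: (1, 2). Value = 3/2
Step 4: sign = -, move left. Bounds: (1, 3/2). Value = 5/4
Step 5: sign = -, move left. Bounds: (1, 5/4). Value = 9/8
Step 6: sign = -, move left. Bounds: (1, 9/8). Value = 17/16
The surreal number with sign expansion ++---- is 17/16.

17/16


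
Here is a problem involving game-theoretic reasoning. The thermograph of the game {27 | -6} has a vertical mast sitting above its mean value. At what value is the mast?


Game = {27 | -6}, a switch {a | b} with numbers a > b.
Its thermograph has left wall a - t and right wall b + t, which meet at t = (a - b)/2, where both equal (a + b)/2. So the mast (mean value) is at (a + b)/2.
Mean = (27 + (-6))/2 = 21/2 = 21/2

21/2


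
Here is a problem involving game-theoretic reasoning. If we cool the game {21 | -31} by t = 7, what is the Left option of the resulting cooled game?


Original game: {21 | -31} (a switch {a | b} with a > b).
Cooling by t (for t below the temperature (a - b)/2 = 26) taxes each move by t: {a | b} cooled by t is {a - t | b + t}.
Cooling amount: t = 7
Cooled Left option: 21 - 7 = 14
Cooled Right option: -31 + 7 = -24
Cooled game: {14 | -24}
Left option = 14

14


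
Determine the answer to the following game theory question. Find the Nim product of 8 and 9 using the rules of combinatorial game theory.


Nim multiplication is bilinear over XOR: (u XOR v) * w = (u*w) XOR (v*w).
So we split each operand into its bit components and XOR the pairwise Nim products.
8 = 8 (as XOR of powers of 2).
9 = 1 + 8 (as XOR of powers of 2).
Using the standard Nim-product table on single bits:
  2*2 = 3,   2*4 = 8,   2*8 = 12,
  4*4 = 6,   4*8 = 11,  8*8 = 13,
and  1*x = x (identity), k*l = l*k (commutative).
Pairwise Nim products:
  8 * 1 = 8
  8 * 8 = 13
XOR them: 8 XOR 13 = 5.
Result: 8 * 9 = 5 (in Nim).

5


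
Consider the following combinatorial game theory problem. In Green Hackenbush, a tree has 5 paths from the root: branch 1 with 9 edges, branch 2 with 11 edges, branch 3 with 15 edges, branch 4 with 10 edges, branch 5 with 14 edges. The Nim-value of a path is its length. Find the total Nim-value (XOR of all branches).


The tree has 5 branches from the ground vertex.
In Green Hackenbush, the Nim-value of a simple path of length k is k.
Branch 1: length 9, Nim-value = 9
Branch 2: length 11, Nim-value = 11
Branch 3: length 15, Nim-value = 15
Branch 4: length 10, Nim-value = 10
Branch 5: length 14, Nim-value = 14
Total Nim-value = XOR of all branch values:
0 XOR 9 = 9
9 XOR 11 = 2
2 XOR 15 = 13
13 XOR 10 = 7
7 XOR 14 = 9
Nim-value of the tree = 9

9


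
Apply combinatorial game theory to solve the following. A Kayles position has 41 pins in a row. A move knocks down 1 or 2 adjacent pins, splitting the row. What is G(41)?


Kayles: a move removes 1 or 2 adjacent pins from a contiguous row.
Removing pins from a row of k leaves two independent rows (a, b) with a + b = k - 1 (one pin) or a + b = k - 2 (two pins); an end removal gives a = 0.
By Sprague-Grundy, G(k) = mex{ G(a) XOR G(b) } over all these splits. G(0) = 0.
G(1): splits (0,0):0^0=0 -> mex({0}) = 1
G(2): splits (0,1):0^1=1 (0,0):0^0=0 -> mex({0, 1}) = 2
G(3): splits (0,2):0^2=2 (1,1):1^1=0 (0,1):0^1=1 -> mex({0, 1, 2}) = 3
G(4): splits (0,3):0^3=3 (1,2):1^2=3 (0,2):0^2=2 (1,1):1^1=0 -> mex({0, 2, 3}) = 1
G(5): splits (0,4):0^1=1 (1,3):1^3=2 (2,2):2^2=0 (0,3):0^3=3 (1,2):1^2=3 -> mex({0, 1, 2, 3}) = 4
G(6) = mex({0, 1, 2, 4}) = 3
G(7) = mex({0, 1, 3, 4, 5}) = 2
G(8) = mex({0, 2, 3, 5, 6}) = 1
G(9) = mex({0, 1, 2, 3, 6, 7}) = 4
G(10) = mex({0, 1, 3, 4, 5, 7}) = 2
G(11) = mex({0, 1, 2, 3, 4, 5}) = 6
G(12) = mex({0, 1, 2, 3, 5, 6, 7}) = 4
G(13) = mex({0, 2, 3, 4, 6, 7}) = 1
G(14) = mex({0, 1, 4, 5, 6, 7}) = 2
G(15) = mex({0, 1, 2, 3, 4, 5, 6}) = 7
G(16) = mex({0, 2, 3, 5, 6, 7}) = 1
G(17) = mex({0, 1, 2, 3, 5, 6, 7}) = 4
G(18) = mex({0, 1, 2, 4, 5, 6}) = 3
G(19) = mex({0, 1, 3, 4, 5, 7}) = 2
G(20) = mex({0, 2, 3, 4, 5, 6, 7}) = 1
G(21) = mex({0, 1, 2, 3, 5, 6, 7}) = 4
G(22) = mex({0, 1, 2, 3, 4, 5, 7}) = 6
G(23) = mex({0, 1, 2, 3, 4, 5, 6}) = 7
G(24) = mex({0, 1, 2, 3, 5, 6, 7}) = 4
G(25) = mex({0, 2, 3, 4, 6, 7}) = 1
G(26) = mex({0, 1, 3, 4, 5, 6, 7}) = 2
G(27) = mex({0, 1, 2, 3, 4, 5, 6, 7}) = 8
G(28) = mex({0, 1, 2, 3, 4, 6, 7, 8}) = 5
G(29) = mex({0, 1, 2, 3, 5, 6, 7, 8, 9}) = 4
G(30) = mex({0, 1, 2, 3, 4, 5, 6, 9, 10}) = 7
G(31) = mex({0, 1, 3, 4, 5, 7, 10, 11}) = 2
G(32) = mex({0, 2, 3, 4, 5, 6, 7, 9, 11}) = 1
G(33) = mex({0, 1, 2, 3, 4, 5, 6, 7, 9, 12}) = 8
G(34) = mex({0, 1, 2, 3, 4, 5, 7, 8, 11, 12}) = 6
G(35) = mex({0, 1, 2, 3, 4, 5, 6, 8, 9, 10, 11}) = 7
G(36) = mex({0, 1, 2, 3, 5, 6, 7, 9, 10}) = 4
G(37) = mex({0, 2, 3, 4, 6, 7, 9, 10, 11, 12}) = 1
G(38) = mex({0, 1, 3, 4, 5, 6, 7, 9, 10, 11, 12}) = 2
G(39) = mex({0, 1, 2, 4, 5, 6, 7, 9, 10, 12, 14}) = 3
G(40) = mex({0, 2, 3, 4, 6, 7, 11, 12, 14}) = 1
G(41) = mex({0, 1, 2, 3, 5, 6, 7, 9, 10, 11, 12}) = 4
Therefore G(41) = 4.

4


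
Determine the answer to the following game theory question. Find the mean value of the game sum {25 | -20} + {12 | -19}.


G1 = {25 | -20}, G2 = {12 | -19}
Each is a switch {a | b} with numbers a > b; its mean value is (a + b)/2, and mean value is additive over game sums: m(G1 + G2) = m(G1) + m(G2).
Mean of G1 = (25 + (-20))/2 = 5/2 = 5/2
Mean of G2 = (12 + (-19))/2 = -7/2 = -7/2
Mean of G1 + G2 = 5/2 + -7/2 = -1

-1


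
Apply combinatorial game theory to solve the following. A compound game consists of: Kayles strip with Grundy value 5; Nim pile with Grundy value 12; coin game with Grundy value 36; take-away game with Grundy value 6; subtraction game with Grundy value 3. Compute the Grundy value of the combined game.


By the Sprague-Grundy theorem, the Grundy value of a sum of games is the XOR of individual Grundy values.
Kayles strip: Grundy value = 5. Running XOR: 0 XOR 5 = 5
Nim pile: Grundy value = 12. Running XOR: 5 XOR 12 = 9
coin game: Grundy value = 36. Running XOR: 9 XOR 36 = 45
take-away game: Grundy value = 6. Running XOR: 45 XOR 6 = 43
subtraction game: Grundy value = 3. Running XOR: 43 XOR 3 = 40
The combined Grundy value is 40.

40


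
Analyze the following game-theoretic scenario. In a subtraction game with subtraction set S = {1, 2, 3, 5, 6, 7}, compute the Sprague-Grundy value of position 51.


The subtraction set is S = {1, 2, 3, 5, 6, 7}.
G(k) = mex{ G(k - s) : s in S, s <= k }. We compute iteratively: G(0) = 0.
G(1) = mex({0}) = 1
G(2) = mex({0, 1}) = 2
G(3) = mex({0, 1, 2}) = 3
G(4) = mex({1, 2, 3}) = 0
G(5) = mex({0, 2, 3}) = 1
G(6) = mex({0, 1, 3}) = 2
G(7) = mex({0, 1, 2}) = 3
G(8) = mex({1, 2, 3}) = 0
G(9) = mex({0, 2, 3}) = 1
G(10) = mex({0, 1, 3}) = 2
Observe that G(4)..G(10) = 0, 1, 2, 3, 0, 1, 2 repeats G(0)..G(6) = 0, 1, 2, 3, 0, 1, 2.
For k >= max(S) = 7, G(k) is determined by the previous 7 values G(k-7)..G(k-1); a window of 7 consecutive values has recurred shifted by 4, so by induction G(k + 4) = G(k) for all k >= 0: the sequence is periodic from the start with period 4.
One period: G(0..3) = 0, 1, 2, 3.
51 mod 4 = 3, so G(51) = G(3) = 3.

3


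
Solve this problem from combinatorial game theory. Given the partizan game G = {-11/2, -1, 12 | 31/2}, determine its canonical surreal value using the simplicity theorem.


Left options: {-11/2, -1, 12}, max = 12
Right options: {31/2}, min = 31/2
All options are numbers and max(Left) < min(Right), so by the simplicity theorem the value is the simplest (earliest-born) number strictly between 12 and 31/2.
Integers 13 through 15 all lie strictly between 12 and 31/2.
Among integers, the simplest (lowest birthday = smallest |n|; 0 is born on day 0, +-n on day n) is 13.
No non-integer in the interval can be simpler: if x is a non-integer in the interval, then floor(x) or ceil(x) also lies in the interval (the interval contains an integer), and both are proper prefixes of x's sign expansion, i.e. born earlier. So the game value is 13.
Game value = 13

13


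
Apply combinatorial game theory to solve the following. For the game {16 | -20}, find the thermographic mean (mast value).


Game = {16 | -20}, a switch {a | b} with numbers a > b.
Its thermograph has left wall a - t and right wall b + t, which meet at t = (a - b)/2, where both equal (a + b)/2. So the mast (mean value) is at (a + b)/2.
Mean = (16 + (-20))/2 = -4/2 = -2

-2
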